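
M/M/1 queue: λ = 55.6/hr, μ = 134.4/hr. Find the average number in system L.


ρ = λ/μ = 55.6/134.4 = 0.4137
L = ρ/(1−ρ) = 0.4137/(1 − 0.4137) = 0.4137/0.5863 = 0.7056

Final: 0.7056


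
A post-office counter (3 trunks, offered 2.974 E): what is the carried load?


B(3,2.974) = 0.343027 (Erlang-B)
Carried load = a(1 − B) = 2.974·(1 − 0.343027) = 2.974·0.656973 = 1.9538 E

Final: 1.9538 Erlangs


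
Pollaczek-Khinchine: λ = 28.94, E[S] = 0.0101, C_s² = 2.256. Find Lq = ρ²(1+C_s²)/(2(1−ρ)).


ρ = λ·E[S] = 28.94·0.0101 = 0.2923
Lq = ρ²(1+C_s²)/(2(1−ρ)) = 0.08544·(1+2.256)/(2·0.7077)
= 0.08544·3.2560/1.4154 = 0.19654

Final: 0.19654


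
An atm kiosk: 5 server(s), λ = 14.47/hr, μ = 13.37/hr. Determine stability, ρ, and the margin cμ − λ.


Total capacity cμ = 5·13.37 = 66.85/hr
ρ = λ/(cμ) = 14.47/66.85 = 0.2165
Stable ⇔ ρ < 1: YES
Spare capacity = cμ − λ = 66.85 − 14.47 = 52.38/hr

Final: ρ = 0.2165; stable; margin = 52.38/hr


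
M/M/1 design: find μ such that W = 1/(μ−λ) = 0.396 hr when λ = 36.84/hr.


W = 1/(μ−λ) ⇒ μ − λ = 1/W = 1/0.396 = 2.5253
μ = λ + 1/W = 36.84 + 2.5253 = 39.3653 per hr

Final: 39.3653 /hr


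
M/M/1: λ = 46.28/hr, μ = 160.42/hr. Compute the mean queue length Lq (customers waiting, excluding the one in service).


ρ = 46.28/160.42 = 0.2885
Lq = ρ²/(1−ρ) = 0.08323/0.7115 = 0.1170

Final: 0.1170


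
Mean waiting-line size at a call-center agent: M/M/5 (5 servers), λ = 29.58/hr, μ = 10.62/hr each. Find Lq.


a = λ/μ = 2.7853; ρ = a/5 = 0.5571
P₀ = 0.059076
Lq = P₀·a^c·ρ / (c!·(1−ρ)²) = 0.059076·167.63638·0.5571/(120·0.19619)
= 0.23432

Final: 0.23432


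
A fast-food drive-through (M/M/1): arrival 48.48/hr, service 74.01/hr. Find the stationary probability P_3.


ρ = 48.48/74.01 = 0.6550
P_n = (1−ρ)·ρ^n = (1 − 0.6550)·0.6550^3 = 0.3450·0.281071 = 0.096957

Final: 0.096957


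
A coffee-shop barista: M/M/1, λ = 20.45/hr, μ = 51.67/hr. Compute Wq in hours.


ρ = 20.45/51.67 = 0.3958
Wq = ρ/(μ−λ) = 0.3958/(51.67 − 20.45) = 0.3958/31.22 = 0.01268 hr

Final: 0.01268 hr


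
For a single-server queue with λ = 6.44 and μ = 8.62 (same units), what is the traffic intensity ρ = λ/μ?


ρ = λ/μ = 6.44/8.62 = 0.7471

Final: 0.7471


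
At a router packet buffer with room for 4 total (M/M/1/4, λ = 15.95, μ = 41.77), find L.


ρ = 15.95/41.77 = 0.3819
L = ρ[1 − (K+1)ρ^K + Kρ^(K+1)] / [(1−ρ)(1−ρ^(K+1))]
Numerator: 0.3819·(1 − 5·0.021261 + 4·0.008119) = 0.353660
Denominator: (0.6181)·(0.991881) = 0.613129
L = 0.353660/0.613129 = 0.5768

Final: 0.5768


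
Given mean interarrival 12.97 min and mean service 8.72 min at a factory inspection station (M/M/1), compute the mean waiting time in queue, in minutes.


λ = 60/12.97 = 4.6261 /hr
μ = 60/8.72 = 6.8807 /hr
ρ = λ/μ = 4.6261/6.8807 = 0.6723
Wq = ρ/(μ−λ) = 0.6723/(6.8807−4.6261) = 0.29819 hr
In minutes: 0.29819·60 = 17.891 min

Final: 17.891 min


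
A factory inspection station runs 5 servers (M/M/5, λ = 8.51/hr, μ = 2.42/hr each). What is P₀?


a = λ/μ = 8.51/2.42 = 3.5165; ρ = a/c = 0.7033
Σ_{k=0}^{4} a^k/k! (terms k=0..4) = 1.00000 + 3.51653 + 6.18299 + 7.24755 + 6.37156 = 24.31863
Tail: a^5/(5!(1−ρ)) = 537.73830/(120·0.2967) = 15.10361
P₀ = 1/(24.31863 + 15.10361) = 1/39.42223 = 0.025366

Final: 0.025366


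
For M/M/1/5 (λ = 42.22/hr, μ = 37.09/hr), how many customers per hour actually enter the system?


ρ = 1.1383; P_K = (1−ρ)ρ^5/(1−ρ^6) = 0.224868
λ_eff = λ(1 − P_K) = 42.22·(1 − 0.224868) = 42.22·0.775132 = 32.7261 /hr

Final: 32.7261 /hr


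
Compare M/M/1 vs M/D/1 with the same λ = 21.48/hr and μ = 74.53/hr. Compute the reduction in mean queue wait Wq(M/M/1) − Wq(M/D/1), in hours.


ρ = 21.48/74.53 = 0.2882
Wq(M/M/1) = ρ/(μ−λ) = 0.2882/53.05 = 0.005433 hr
Wq(M/D/1) = ρ/(2(μ−λ)) = 0.002716 hr
Savings = 0.005433 − 0.002716 = 0.002716 hr

Final: 0.002716 hr


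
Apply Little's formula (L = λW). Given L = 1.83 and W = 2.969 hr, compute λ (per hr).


λ = L/W = 1.83/2.969 = 0.6164 /hr

Final: 0.6164 /hr


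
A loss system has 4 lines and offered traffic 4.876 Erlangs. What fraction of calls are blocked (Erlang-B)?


B(c,a) = (a^c/c!) / Σ_{k=0}^{c} a^k/k!
a^4/4! = 23.552854
Σ terms (k=0..4): 1.00000 + 4.87600 + 11.88769 + 19.32146 + 23.55285 = 60.637998
B = 23.552854/60.637998 = 0.388417

Final: 0.388417


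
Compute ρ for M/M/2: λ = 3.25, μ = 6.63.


ρ = λ/(cμ) = 3.25/(2·6.63) = 3.25/13.26 = 0.2451

Final: 0.2451


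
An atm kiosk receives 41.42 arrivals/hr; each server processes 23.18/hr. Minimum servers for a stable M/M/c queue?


Stability requires cμ > λ ⇔ c > λ/μ.
λ/μ = 41.42/23.18 = 1.7869
Minimum integer c = ⌊1.7869⌋ + 1 = 2
Check: 2·23.18 = 46.36 > 41.42, while 1·23.18 = 23.18 ≤ 41.42

Final: 2 servers


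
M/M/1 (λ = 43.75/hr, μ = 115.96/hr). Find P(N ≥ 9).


ρ = 43.75/115.96 = 0.3773
P(N ≥ n) = ρ^n = 0.3773^9 = 0.0001549

Final: 0.0001549


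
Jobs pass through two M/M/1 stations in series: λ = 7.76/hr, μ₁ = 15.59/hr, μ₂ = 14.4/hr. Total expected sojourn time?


Each node sees arrival rate λ = 7.76/hr (tandem ⇒ throughput preserved).
W₁ = 1/(μ₁−λ) = 1/(15.59−7.76) = 0.12771 hr
W₂ = 1/(μ₂−λ) = 1/(14.4−7.76) = 0.15060 hr
W_total = W₁ + W₂ = 0.12771 + 0.15060 = 0.27832 hr

Final: 0.27832 hr


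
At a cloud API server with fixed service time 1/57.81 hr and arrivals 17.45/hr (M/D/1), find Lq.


ρ = 17.45/57.81 = 0.3019
M/D/1: Lq = ρ²/(2(1−ρ)) = 0.09111/(2·0.6981) = 0.06525

Final: 0.06525


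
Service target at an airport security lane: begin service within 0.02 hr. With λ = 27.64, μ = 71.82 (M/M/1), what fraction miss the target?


ρ = 27.64/71.82 = 0.3849
P(Wq > t) = ρ·e^{−(μ−λ)t} = 0.3849·e^{−0.8836}
= 0.3849·0.413292 = 0.159056

Final: 0.159056


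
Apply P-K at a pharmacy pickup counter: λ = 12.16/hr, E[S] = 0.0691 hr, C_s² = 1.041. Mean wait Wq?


ρ = λ·E[S] = 12.16·0.0691 = 0.8403
E[S²] = E[S]²(1+C_s²) = 0.0691²·(1+1.041) = 0.009745
Wq = λ·E[S²]/(2(1−ρ)) = 12.16·0.009745/(2·0.1597) = 0.37092 hr

Final: 0.37092 hr


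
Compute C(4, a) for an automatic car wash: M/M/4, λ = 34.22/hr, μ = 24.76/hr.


a = λ/μ = 1.3821; ρ = a/4 = 0.3455
P₀ = 0.249415 (from M/M/c formula)
C(c,a) = [a^c/(c!(1−ρ))]·P₀ = [3.64853/(24·0.6545)]·0.249415
= 0.23228·0.249415 = 0.057934

Final: 0.057934


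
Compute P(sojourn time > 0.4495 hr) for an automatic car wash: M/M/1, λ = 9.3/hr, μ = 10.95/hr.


W ~ Exponential(μ−λ) for M/M/1.
μ − λ = 10.95 − 9.3 = 1.6500
P(W > t) = e^{−(μ−λ)t} = e^{−0.7417} = 0.476315

Final: 0.476315


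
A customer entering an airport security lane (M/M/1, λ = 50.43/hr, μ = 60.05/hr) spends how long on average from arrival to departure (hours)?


W = 1/(μ−λ) = 1/(60.05 − 50.43) = 1/9.62 = 0.1040 hr

Final: 0.1040 hr


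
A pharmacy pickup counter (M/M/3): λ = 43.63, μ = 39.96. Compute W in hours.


a = 1.0918; ρ = 0.3639; P₀ = 0.330146
Lq = P₀·a^c·ρ/(c!(1−ρ)²) = 0.06443
Wq = Lq/λ = 0.06443/43.63 = 0.001477 hr
W = Wq + 1/μ = 0.001477 + 0.02503 = 0.02650 hr

Final: 0.02650 hr


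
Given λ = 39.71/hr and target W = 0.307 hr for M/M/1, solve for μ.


W = 1/(μ−λ) ⇒ μ − λ = 1/W = 1/0.307 = 3.2573
μ = λ + 1/W = 39.71 + 3.2573 = 42.9673 per hr

Final: 42.9673 /hr


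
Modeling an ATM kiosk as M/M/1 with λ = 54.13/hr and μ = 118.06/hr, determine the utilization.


ρ = λ/μ = 54.13/118.06 = 0.4585

Final: 0.4585


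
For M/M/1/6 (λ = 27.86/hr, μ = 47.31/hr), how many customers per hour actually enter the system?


ρ = 0.5889; P_K = (1−ρ)ρ^6/(1−ρ^7) = 0.017577
λ_eff = λ(1 − P_K) = 27.86·(1 − 0.017577) = 27.86·0.982423 = 27.3703 /hr

Final: 27.3703 /hr


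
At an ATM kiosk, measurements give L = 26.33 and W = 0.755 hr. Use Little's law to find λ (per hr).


λ = L/W = 26.33/0.755 = 34.8742 /hr

Final: 34.8742 /hr


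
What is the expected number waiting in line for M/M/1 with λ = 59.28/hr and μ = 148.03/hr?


ρ = 59.28/148.03 = 0.4005
Lq = ρ²/(1−ρ) = 0.1604/0.5995 = 0.2675

Final: 0.2675


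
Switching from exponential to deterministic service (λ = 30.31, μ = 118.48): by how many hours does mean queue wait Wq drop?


ρ = 30.31/118.48 = 0.2558
Wq(M/M/1) = ρ/(μ−λ) = 0.2558/88.17 = 0.002901 hr
Wq(M/D/1) = ρ/(2(μ−λ)) = 0.001451 hr
Savings = 0.002901 − 0.001451 = 0.001451 hr

Final: 0.001451 hr


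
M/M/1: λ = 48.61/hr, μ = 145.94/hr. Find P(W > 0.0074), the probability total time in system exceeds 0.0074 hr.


W ~ Exponential(μ−λ) for M/M/1.
μ − λ = 145.94 − 48.61 = 97.3300
P(W > t) = e^{−(μ−λ)t} = e^{−0.7202} = 0.486634

Final: 0.486634


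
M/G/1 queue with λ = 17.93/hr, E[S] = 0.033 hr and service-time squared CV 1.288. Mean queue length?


ρ = λ·E[S] = 17.93·0.033 = 0.5917
Lq = ρ²(1+C_s²)/(2(1−ρ)) = 0.3501·(1+1.288)/(2·0.4083)
= 0.3501·2.2880/0.8166 = 0.98090

Final: 0.98090


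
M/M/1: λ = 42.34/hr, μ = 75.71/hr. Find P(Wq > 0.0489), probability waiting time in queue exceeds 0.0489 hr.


ρ = 42.34/75.71 = 0.5592
P(Wq > t) = ρ·e^{−(μ−λ)t} = 0.5592·e^{−1.6318}
= 0.5592·0.195579 = 0.109375

Final: 0.109375


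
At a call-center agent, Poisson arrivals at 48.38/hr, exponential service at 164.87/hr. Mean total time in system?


W = 1/(μ−λ) = 1/(164.87 − 48.38) = 1/116.49 = 0.008584 hr

Final: 0.008584 hr


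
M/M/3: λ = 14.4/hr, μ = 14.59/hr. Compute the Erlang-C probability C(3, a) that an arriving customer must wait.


a = λ/μ = 0.9870; ρ = a/3 = 0.3290
P₀ = 0.368617 (from M/M/c formula)
C(c,a) = [a^c/(c!(1−ρ))]·P₀ = [0.96144/(6·0.6710)]·0.368617
= 0.23880·0.368617 = 0.088027

Final: 0.088027


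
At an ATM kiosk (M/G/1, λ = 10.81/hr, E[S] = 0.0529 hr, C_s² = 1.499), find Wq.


ρ = λ·E[S] = 10.81·0.0529 = 0.5718
E[S²] = E[S]²(1+C_s²) = 0.0529²·(1+1.499) = 0.006993
Wq = λ·E[S²]/(2(1−ρ)) = 10.81·0.006993/(2·0.4282) = 0.08828 hr

Final: 0.08828 hr


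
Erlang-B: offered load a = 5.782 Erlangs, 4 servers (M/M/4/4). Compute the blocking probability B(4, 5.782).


B(c,a) = (a^c/c!) / Σ_{k=0}^{c} a^k/k!
a^4/4! = 46.569450
Σ terms (k=0..4): 1.00000 + 5.78200 + 16.71576 + 32.21685 + 46.56945 = 102.284057
B = 46.569450/102.284057 = 0.455295

Final: 0.455295


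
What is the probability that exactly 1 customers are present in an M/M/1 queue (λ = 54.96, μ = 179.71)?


ρ = 54.96/179.71 = 0.3058
P_n = (1−ρ)·ρ^n = (1 − 0.3058)·0.3058^1 = 0.6942·0.305826 = 0.212296

Final: 0.212296


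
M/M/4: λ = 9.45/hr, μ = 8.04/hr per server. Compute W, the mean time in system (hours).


a = 1.1754; ρ = 0.2938; P₀ = 0.307752
Lq = P₀·a^c·ρ/(c!(1−ρ)²) = 0.01442
Wq = Lq/λ = 0.01442/9.45 = 0.001526 hr
W = Wq + 1/μ = 0.001526 + 0.12438 = 0.12590 hr

Final: 0.12590 hr


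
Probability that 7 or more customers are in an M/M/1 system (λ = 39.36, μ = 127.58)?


ρ = 39.36/127.58 = 0.3085
P(N ≥ n) = ρ^n = 0.3085^7 = 0.0002660

Final: 0.0002660


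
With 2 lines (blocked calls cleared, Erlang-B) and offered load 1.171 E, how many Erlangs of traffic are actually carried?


B(2,1.171) = 0.240011 (Erlang-B)
Carried load = a(1 − B) = 1.171·(1 − 0.240011) = 1.171·0.759989 = 0.8899 E

Final: 0.8899 Erlangs


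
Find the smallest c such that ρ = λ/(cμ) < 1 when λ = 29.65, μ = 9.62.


Stability requires cμ > λ ⇔ c > λ/μ.
λ/μ = 29.65/9.62 = 3.0821
Minimum integer c = ⌊3.0821⌋ + 1 = 4
Check: 4·9.62 = 38.48 > 29.65, while 3·9.62 = 28.86 ≤ 29.65

Final: 4 servers


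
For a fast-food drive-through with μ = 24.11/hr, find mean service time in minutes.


Mean service time = 1/μ = 1/24.11 hour = 0.04148 hour
In minutes: 0.04148 × 60 = 2.4886 min

Final: 2.4886 min


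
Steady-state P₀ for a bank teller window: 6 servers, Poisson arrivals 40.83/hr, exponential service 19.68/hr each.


a = λ/μ = 40.83/19.68 = 2.0747; ρ = a/c = 0.3458
Σ_{k=0}^{5} a^k/k! (terms k=0..5) = 1.00000 + 2.07470 + 2.15218 + 1.48837 + 0.77198 + 0.32032 = 7.80755
Tail: a^6/(6!(1−ρ)) = 79.74909/(720·0.6542) = 0.16931
P₀ = 1/(7.80755 + 0.16931) = 1/7.97686 = 0.125363

Final: 0.125363


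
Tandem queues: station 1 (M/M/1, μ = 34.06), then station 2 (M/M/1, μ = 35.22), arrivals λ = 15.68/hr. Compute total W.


Each node sees arrival rate λ = 15.68/hr (tandem ⇒ throughput preserved).
W₁ = 1/(μ₁−λ) = 1/(34.06−15.68) = 0.05441 hr
W₂ = 1/(μ₂−λ) = 1/(35.22−15.68) = 0.05118 hr
W_total = W₁ + W₂ = 0.05441 + 0.05118 = 0.10558 hr

Final: 0.10558 hr


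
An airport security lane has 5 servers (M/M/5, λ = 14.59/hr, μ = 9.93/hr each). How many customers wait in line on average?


a = λ/μ = 1.4693; ρ = a/5 = 0.2939
P₀ = 0.229762
Lq = P₀·a^c·ρ / (c!·(1−ρ)²) = 0.229762·6.84747·0.2939/(120·0.49864)
= 0.007726

Final: 0.007726


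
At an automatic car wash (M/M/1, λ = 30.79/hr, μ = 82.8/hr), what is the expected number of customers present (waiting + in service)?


ρ = λ/μ = 30.79/82.8 = 0.3719
L = ρ/(1−ρ) = 0.3719/(1 − 0.3719) = 0.3719/0.6281 = 0.5920

Final: 0.5920


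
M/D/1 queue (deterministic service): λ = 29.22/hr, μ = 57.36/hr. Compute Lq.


ρ = 29.22/57.36 = 0.5094
M/D/1: Lq = ρ²/(2(1−ρ)) = 0.2595/(2·0.4906) = 0.26448

Final: 0.26448


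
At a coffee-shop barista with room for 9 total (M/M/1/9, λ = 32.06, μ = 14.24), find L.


ρ = 32.06/14.24 = 2.2514
L = ρ[1 − (K+1)ρ^K + Kρ^(K+1)] / [(1−ρ)(1−ρ^(K+1))]
Numerator: 2.2514·(1 − 10·1486.215405 + 9·3346.072042) = 34341.785685
Denominator: (-1.2514)·(-3345.072042) = 4186.038187
L = 34341.785685/4186.038187 = 8.2039

Final: 8.2039


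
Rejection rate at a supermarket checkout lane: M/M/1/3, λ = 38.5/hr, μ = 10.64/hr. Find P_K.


ρ = λ/μ = 38.5/10.64 = 3.6184
P_K = (1−ρ)ρ^K/(1−ρ^(K+1)) = (-2.6184·47.375882)/(1 − 171.425887)
= -124.050006/-170.425887 = 0.727882

Final: 0.727882


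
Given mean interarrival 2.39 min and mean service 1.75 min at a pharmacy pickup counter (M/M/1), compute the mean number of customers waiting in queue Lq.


λ = 60/2.39 = 25.1046 /hr
μ = 60/1.75 = 34.2857 /hr
ρ = λ/μ = 25.1046/34.2857 = 0.7322
Lq = ρ²/(1−ρ) = 0.5361/0.2678 = 2.0022

Final: 2.0022


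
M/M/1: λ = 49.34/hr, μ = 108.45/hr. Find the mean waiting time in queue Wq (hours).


ρ = 49.34/108.45 = 0.4550
Wq = ρ/(μ−λ) = 0.4550/(108.45 − 49.34) = 0.4550/59.11 = 0.007697 hr

Final: 0.007697 hr


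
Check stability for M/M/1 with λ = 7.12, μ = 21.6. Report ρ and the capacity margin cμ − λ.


Total capacity cμ = 1·21.6 = 21.60/hr
ρ = λ/(cμ) = 7.12/21.60 = 0.3296
Stable ⇔ ρ < 1: YES
Spare capacity = cμ − λ = 21.60 − 7.12 = 14.48/hr

Final: ρ = 0.3296; stable; margin = 14.48/hr


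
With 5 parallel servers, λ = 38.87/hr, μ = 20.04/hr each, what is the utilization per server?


ρ = λ/(cμ) = 38.87/(5·20.04) = 38.87/100.20 = 0.3879

Final: 0.3879


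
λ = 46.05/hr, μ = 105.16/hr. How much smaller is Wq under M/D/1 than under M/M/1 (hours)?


ρ = 46.05/105.16 = 0.4379
Wq(M/M/1) = ρ/(μ−λ) = 0.4379/59.11 = 0.007408 hr
Wq(M/D/1) = ρ/(2(μ−λ)) = 0.003704 hr
Savings = 0.007408 − 0.003704 = 0.003704 hr

Final: 0.003704 hr


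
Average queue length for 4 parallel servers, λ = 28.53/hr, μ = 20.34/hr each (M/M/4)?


a = λ/μ = 1.4027; ρ = a/4 = 0.3507
P₀ = 0.244218
Lq = P₀·a^c·ρ / (c!·(1−ρ)²) = 0.244218·3.87082·0.3507/(24·0.42164)
= 0.03276

Final: 0.03276


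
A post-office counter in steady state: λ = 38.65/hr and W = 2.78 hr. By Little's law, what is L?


L = λW = 38.65·2.78 = 107.4470

Final: 107.4470


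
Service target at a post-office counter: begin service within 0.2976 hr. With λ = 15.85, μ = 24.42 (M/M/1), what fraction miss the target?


ρ = 15.85/24.42 = 0.6491
P(Wq > t) = ρ·e^{−(μ−λ)t} = 0.6491·e^{−2.5504}
= 0.6491·0.078048 = 0.050658

Final: 0.050658


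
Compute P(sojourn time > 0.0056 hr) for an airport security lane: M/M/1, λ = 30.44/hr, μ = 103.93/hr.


W ~ Exponential(μ−λ) for M/M/1.
μ − λ = 103.93 − 30.44 = 73.4900
P(W > t) = e^{−(μ−λ)t} = e^{−0.4115} = 0.662626

Final: 0.662626


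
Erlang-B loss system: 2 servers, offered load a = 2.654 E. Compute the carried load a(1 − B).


B(2,2.654) = 0.490793 (Erlang-B)
Carried load = a(1 − B) = 2.654·(1 − 0.490793) = 2.654·0.509207 = 1.3514 E

Final: 1.3514 Erlangs


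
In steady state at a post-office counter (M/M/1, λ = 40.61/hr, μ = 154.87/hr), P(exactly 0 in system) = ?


ρ = 40.61/154.87 = 0.2622
P_n = (1−ρ)·ρ^n = (1 − 0.2622)·0.2622^0 = 0.7378·1.000000 = 0.737780

Final: 0.737780


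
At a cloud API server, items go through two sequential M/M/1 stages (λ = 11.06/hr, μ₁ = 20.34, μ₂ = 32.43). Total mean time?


Each node sees arrival rate λ = 11.06/hr (tandem ⇒ throughput preserved).
W₁ = 1/(μ₁−λ) = 1/(20.34−11.06) = 0.10776 hr
W₂ = 1/(μ₂−λ) = 1/(32.43−11.06) = 0.04679 hr
W_total = W₁ + W₂ = 0.10776 + 0.04679 = 0.15455 hr

Final: 0.15455 hr


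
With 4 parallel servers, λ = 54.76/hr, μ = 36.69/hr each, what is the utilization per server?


ρ = λ/(cμ) = 54.76/(4·36.69) = 54.76/146.76 = 0.3731

Final: 0.3731


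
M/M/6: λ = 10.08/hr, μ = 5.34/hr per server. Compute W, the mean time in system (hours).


a = 1.8876; ρ = 0.3146; P₀ = 0.151271
Lq = P₀·a^c·ρ/(c!(1−ρ)²) = 0.006365
Wq = Lq/λ = 0.006365/10.08 = 0.0006315 hr
W = Wq + 1/μ = 0.0006315 + 0.18727 = 0.18790 hr

Final: 0.18790 hr


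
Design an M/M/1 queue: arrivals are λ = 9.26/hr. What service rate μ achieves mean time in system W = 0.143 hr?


W = 1/(μ−λ) ⇒ μ − λ = 1/W = 1/0.143 = 6.9930
μ = λ + 1/W = 9.26 + 6.9930 = 16.2530 per hr

Final: 16.2530 /hr


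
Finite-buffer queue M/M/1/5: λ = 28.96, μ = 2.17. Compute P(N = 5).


ρ = λ/μ = 28.96/2.17 = 13.3456
P_K = (1−ρ)ρ^K/(1−ρ^(K+1)) = (-12.3456·423344.691544)/(1 − 5649798.279777)
= -5226453.588233/-5649797.279777 = 0.925069

Final: 0.925069


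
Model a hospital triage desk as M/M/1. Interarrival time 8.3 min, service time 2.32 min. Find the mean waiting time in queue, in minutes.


λ = 60/8.3 = 7.2289 /hr
μ = 60/2.32 = 25.8621 /hr
ρ = λ/μ = 7.2289/25.8621 = 0.2795
Wq = ρ/(μ−λ) = 0.2795/(25.8621−7.2289) = 0.01500 hr
In minutes: 0.01500·60 = 0.9001 min

Final: 0.9001 min


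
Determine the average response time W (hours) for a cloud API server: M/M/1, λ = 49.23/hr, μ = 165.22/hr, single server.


W = 1/(μ−λ) = 1/(165.22 − 49.23) = 1/115.99 = 0.008621 hr

Final: 0.008621 hr


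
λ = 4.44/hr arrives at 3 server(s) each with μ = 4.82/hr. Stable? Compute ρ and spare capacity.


Total capacity cμ = 3·4.82 = 14.46/hr
ρ = λ/(cμ) = 4.44/14.46 = 0.3071
Stable ⇔ ρ < 1: YES
Spare capacity = cμ − λ = 14.46 − 4.44 = 10.02/hr

Final: ρ = 0.3071; stable; margin = 10.02/hr


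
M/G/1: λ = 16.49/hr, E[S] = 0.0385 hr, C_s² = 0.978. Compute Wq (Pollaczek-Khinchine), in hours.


ρ = λ·E[S] = 16.49·0.0385 = 0.6349
E[S²] = E[S]²(1+C_s²) = 0.0385²·(1+0.978) = 0.002932
Wq = λ·E[S²]/(2(1−ρ)) = 16.49·0.002932/(2·0.3651) = 0.06620 hr

Final: 0.06620 hr


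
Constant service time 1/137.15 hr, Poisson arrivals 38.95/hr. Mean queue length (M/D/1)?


ρ = 38.95/137.15 = 0.2840
M/D/1: Lq = ρ²/(2(1−ρ)) = 0.08065/(2·0.7160) = 0.05632

Final: 0.05632


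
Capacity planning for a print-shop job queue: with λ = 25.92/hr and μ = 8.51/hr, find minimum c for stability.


Stability requires cμ > λ ⇔ c > λ/μ.
λ/μ = 25.92/8.51 = 3.0458
Minimum integer c = ⌊3.0458⌋ + 1 = 4
Check: 4·8.51 = 34.04 > 25.92, while 3·8.51 = 25.53 ≤ 25.92

Final: 4 servers


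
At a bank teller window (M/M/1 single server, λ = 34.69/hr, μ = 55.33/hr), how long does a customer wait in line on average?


ρ = 34.69/55.33 = 0.6270
Wq = ρ/(μ−λ) = 0.6270/(55.33 − 34.69) = 0.6270/20.64 = 0.03038 hr

Final: 0.03038 hr


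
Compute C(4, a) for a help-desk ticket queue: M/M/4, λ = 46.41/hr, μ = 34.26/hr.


a = λ/μ = 1.3546; ρ = a/4 = 0.3387
P₀ = 0.256500 (from M/M/c formula)
C(c,a) = [a^c/(c!(1−ρ))]·P₀ = [3.36742/(24·0.6613)]·0.256500
= 0.21216·0.256500 = 0.054419

Final: 0.054419


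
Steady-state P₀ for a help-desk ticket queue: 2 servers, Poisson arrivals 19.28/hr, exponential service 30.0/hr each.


a = λ/μ = 19.28/30.0 = 0.6427; ρ = a/c = 0.3213
Σ_{k=0}^{1} a^k/k! (terms k=0..1) = 1.00000 + 0.64267 = 1.64267
Tail: a^2/(2!(1−ρ)) = 0.41302/(2·0.6787) = 0.30429
P₀ = 1/(1.64267 + 0.30429) = 1/1.94695 = 0.513623

Final: 0.513623


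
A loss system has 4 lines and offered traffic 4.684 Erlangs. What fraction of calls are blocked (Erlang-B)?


B(c,a) = (a^c/c!) / Σ_{k=0}^{c} a^k/k!
a^4/4! = 20.056553
Σ terms (k=0..4): 1.00000 + 4.68400 + 10.96993 + 17.12771 + 20.05655 = 53.838196
B = 20.056553/53.838196 = 0.372534

Final: 0.372534


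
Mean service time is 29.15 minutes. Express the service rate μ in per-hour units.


μ = 1/(service time) in consistent units.
1 hour = 60 min, so μ = 60/29.15 = 2.0583 per hour

Final: 2.0583 /hr


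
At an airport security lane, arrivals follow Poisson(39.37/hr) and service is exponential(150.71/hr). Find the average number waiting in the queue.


ρ = 39.37/150.71 = 0.2612
Lq = ρ²/(1−ρ) = 0.06824/0.7388 = 0.09237

Final: 0.09237


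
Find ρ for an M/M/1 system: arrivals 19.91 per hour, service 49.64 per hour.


ρ = λ/μ = 19.91/49.64 = 0.4011

Final: 0.4011


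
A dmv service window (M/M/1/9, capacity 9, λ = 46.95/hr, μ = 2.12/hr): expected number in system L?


ρ = 46.95/2.12 = 22.1462
L = ρ[1 − (K+1)ρ^K + Kρ^(K+1)] / [(1−ρ)(1−ρ^(K+1))]
Numerator: 22.1462·(1 − 10·1281438066579.362061 + 9·28379017559387.285156) = 5372603159179308.000000
Denominator: (-21.1462)·(-28379017559386.285156) = 600109130748720.375000
L = 5372603159179308.000000/600109130748720.375000 = 8.9527

Final: 8.9527


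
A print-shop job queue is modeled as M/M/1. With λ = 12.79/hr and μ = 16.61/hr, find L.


ρ = λ/μ = 12.79/16.61 = 0.7700
L = ρ/(1−ρ) = 0.7700/(1 − 0.7700) = 0.7700/0.2300 = 3.3482

Final: 3.3482


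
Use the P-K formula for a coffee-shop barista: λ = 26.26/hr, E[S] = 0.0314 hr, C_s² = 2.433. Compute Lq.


ρ = λ·E[S] = 26.26·0.0314 = 0.8246
Lq = ρ²(1+C_s²)/(2(1−ρ)) = 0.6799·(1+2.433)/(2·0.1754)
= 0.6799·3.4330/0.3509 = 6.65233

Final: 6.65233


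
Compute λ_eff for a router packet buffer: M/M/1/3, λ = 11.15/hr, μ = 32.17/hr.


ρ = 0.3466; P_K = (1−ρ)ρ^3/(1−ρ^4) = 0.027604
λ_eff = λ(1 − P_K) = 11.15·(1 − 0.027604) = 11.15·0.972396 = 10.8422 /hr

Final: 10.8422 /hr


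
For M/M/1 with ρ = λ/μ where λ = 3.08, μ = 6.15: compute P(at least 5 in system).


ρ = 3.08/6.15 = 0.5008
P(N ≥ n) = ρ^n = 0.5008^5 = 0.031505

Final: 0.031505


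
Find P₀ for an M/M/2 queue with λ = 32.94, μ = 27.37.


a = λ/μ = 32.94/27.37 = 1.2035; ρ = a/c = 0.6018
Σ_{k=0}^{1} a^k/k! (terms k=0..1) = 1.00000 + 1.20351 = 2.20351
Tail: a^2/(2!(1−ρ)) = 1.44843/(2·0.3982) = 1.81851
P₀ = 1/(2.20351 + 1.81851) = 1/4.02202 = 0.248631

Final: 0.248631


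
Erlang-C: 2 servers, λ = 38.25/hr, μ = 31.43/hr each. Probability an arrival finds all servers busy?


a = λ/μ = 1.2170; ρ = a/2 = 0.6085
P₀ = 0.243398 (from M/M/c formula)
C(c,a) = [a^c/(c!(1−ρ))]·P₀ = [1.48106/(2·0.3915)]·0.243398
= 1.89150·0.243398 = 0.460388

Final: 0.460388


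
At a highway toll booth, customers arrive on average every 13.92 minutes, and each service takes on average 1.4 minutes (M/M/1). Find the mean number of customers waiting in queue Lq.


λ = 60/13.92 = 4.3103 /hr
μ = 60/1.4 = 42.8571 /hr
ρ = λ/μ = 4.3103/42.8571 = 0.1006
Lq = ρ²/(1−ρ) = 0.01012/0.8994 = 0.01125

Final: 0.01125


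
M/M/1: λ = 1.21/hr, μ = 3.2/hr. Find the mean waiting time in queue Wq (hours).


ρ = 1.21/3.2 = 0.3781
Wq = ρ/(μ−λ) = 0.3781/(3.2 − 1.21) = 0.3781/1.99 = 0.1900 hr

Final: 0.1900 hr


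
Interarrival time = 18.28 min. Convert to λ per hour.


λ = 1/(interarrival time) in consistent units.
1 hour = 60 min, so λ = 60/18.28 = 3.2823 per hour

Final: 3.2823 /hr


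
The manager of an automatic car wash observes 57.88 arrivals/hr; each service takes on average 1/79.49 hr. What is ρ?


ρ = λ/μ = 57.88/79.49 = 0.7281

Final: 0.7281


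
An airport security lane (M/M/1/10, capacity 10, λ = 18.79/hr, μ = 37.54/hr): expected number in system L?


ρ = 18.79/37.54 = 0.5005
L = ρ[1 − (K+1)ρ^K + Kρ^(K+1)] / [(1−ρ)(1−ρ^(K+1))]
Numerator: 0.5005·(1 − 11·0.0009870 + 10·0.0004940) = 0.497571
Denominator: (0.4995)·(0.999506) = 0.499220
L = 0.497571/0.499220 = 0.9967

Final: 0.9967


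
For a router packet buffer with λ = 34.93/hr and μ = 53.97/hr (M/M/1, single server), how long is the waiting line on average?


ρ = 34.93/53.97 = 0.6472
Lq = ρ²/(1−ρ) = 0.4189/0.3528 = 1.1873

Final: 1.1873


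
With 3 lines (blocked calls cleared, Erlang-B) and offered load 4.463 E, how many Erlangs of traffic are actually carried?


B(3,4.463) = 0.489976 (Erlang-B)
Carried load = a(1 − B) = 4.463·(1 − 0.489976) = 4.463·0.510024 = 2.2762 E

Final: 2.2762 Erlangs


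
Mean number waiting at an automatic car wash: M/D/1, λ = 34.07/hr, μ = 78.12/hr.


ρ = 34.07/78.12 = 0.4361
M/D/1: Lq = ρ²/(2(1−ρ)) = 0.1902/(2·0.5639) = 0.16866

Final: 0.16866


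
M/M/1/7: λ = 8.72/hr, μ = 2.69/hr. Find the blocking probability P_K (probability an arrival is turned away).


ρ = λ/μ = 8.72/2.69 = 3.2416
P_K = (1−ρ)ρ^K/(1−ρ^(K+1)) = (-2.2416·3761.399258)/(1 − 12193.086069)
= -8431.686812/-12192.086069 = 0.691570

Final: 0.691570


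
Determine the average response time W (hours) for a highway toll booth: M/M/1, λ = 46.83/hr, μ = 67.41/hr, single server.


W = 1/(μ−λ) = 1/(67.41 − 46.83) = 1/20.58 = 0.04859 hr

Final: 0.04859 hr


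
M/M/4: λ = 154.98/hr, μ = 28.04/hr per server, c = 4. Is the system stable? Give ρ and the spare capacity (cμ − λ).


Total capacity cμ = 4·28.04 = 112.16/hr
ρ = λ/(cμ) = 154.98/112.16 = 1.3818
Stable ⇔ ρ < 1: NO
Spare capacity = cμ − λ = 112.16 − 154.98 = -42.82/hr

Final: ρ = 1.3818; unstable; margin = -42.82/hr


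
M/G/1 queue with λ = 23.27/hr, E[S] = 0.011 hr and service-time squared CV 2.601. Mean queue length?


ρ = λ·E[S] = 23.27·0.011 = 0.2560
Lq = ρ²(1+C_s²)/(2(1−ρ)) = 0.06552·(1+2.601)/(2·0.7440)
= 0.06552·3.6010/1.4881 = 0.15856

Final: 0.15856


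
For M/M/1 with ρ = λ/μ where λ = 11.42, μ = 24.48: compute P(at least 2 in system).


ρ = 11.42/24.48 = 0.4665
P(N ≥ n) = ρ^n = 0.4665^2 = 0.217625

Final: 0.217625


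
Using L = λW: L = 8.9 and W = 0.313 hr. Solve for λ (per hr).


λ = L/W = 8.9/0.313 = 28.4345 /hr

Final: 28.4345 /hr


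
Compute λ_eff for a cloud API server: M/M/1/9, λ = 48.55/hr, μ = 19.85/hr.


ρ = 2.4458; P_K = (1−ρ)ρ^9/(1−ρ^10) = 0.591220
λ_eff = λ(1 − P_K) = 48.55·(1 − 0.591220) = 48.55·0.408780 = 19.8463 /hr

Final: 19.8463 /hr


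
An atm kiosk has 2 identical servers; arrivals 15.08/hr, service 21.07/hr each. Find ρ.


ρ = λ/(cμ) = 15.08/(2·21.07) = 15.08/42.14 = 0.3579

Final: 0.3579


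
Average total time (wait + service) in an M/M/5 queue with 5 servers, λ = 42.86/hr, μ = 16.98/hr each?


a = 2.5241; ρ = 0.5048; P₀ = 0.078089
Lq = P₀·a^c·ρ/(c!(1−ρ)²) = 0.13728
Wq = Lq/λ = 0.13728/42.86 = 0.003203 hr
W = Wq + 1/μ = 0.003203 + 0.05889 = 0.06210 hr

Final: 0.06210 hr


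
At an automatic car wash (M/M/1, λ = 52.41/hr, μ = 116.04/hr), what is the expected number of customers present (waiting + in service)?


ρ = λ/μ = 52.41/116.04 = 0.4517
L = ρ/(1−ρ) = 0.4517/(1 − 0.4517) = 0.4517/0.5483 = 0.8237

Final: 0.8237


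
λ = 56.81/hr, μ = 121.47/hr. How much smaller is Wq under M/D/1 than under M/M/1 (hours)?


ρ = 56.81/121.47 = 0.4677
Wq(M/M/1) = ρ/(μ−λ) = 0.4677/64.66 = 0.007233 hr
Wq(M/D/1) = ρ/(2(μ−λ)) = 0.003617 hr
Savings = 0.007233 − 0.003617 = 0.003617 hr

Final: 0.003617 hr


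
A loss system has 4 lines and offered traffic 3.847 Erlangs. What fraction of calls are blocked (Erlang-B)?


B(c,a) = (a^c/c!) / Σ_{k=0}^{c} a^k/k!
a^4/4! = 9.125938
Σ terms (k=0..4): 1.00000 + 3.84700 + 7.39970 + 9.48889 + 9.12594 = 30.861530
B = 9.125938/30.861530 = 0.295706

Final: 0.295706


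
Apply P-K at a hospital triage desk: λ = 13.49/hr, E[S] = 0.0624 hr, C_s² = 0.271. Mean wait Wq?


ρ = λ·E[S] = 13.49·0.0624 = 0.8418
E[S²] = E[S]²(1+C_s²) = 0.0624²·(1+0.271) = 0.004949
Wq = λ·E[S²]/(2(1−ρ)) = 13.49·0.004949/(2·0.1582) = 0.21097 hr

Final: 0.21097 hr


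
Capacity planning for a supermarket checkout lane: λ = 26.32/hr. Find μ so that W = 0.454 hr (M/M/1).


W = 1/(μ−λ) ⇒ μ − λ = 1/W = 1/0.454 = 2.2026
μ = λ + 1/W = 26.32 + 2.2026 = 28.5226 per hr

Final: 28.5226 /hr


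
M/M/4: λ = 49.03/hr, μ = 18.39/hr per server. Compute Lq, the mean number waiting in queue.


a = λ/μ = 2.6661; ρ = a/4 = 0.6665
P₀ = 0.059909
Lq = P₀·a^c·ρ / (c!·(1−ρ)²) = 0.059909·50.52667·0.6665/(24·0.11120)
= 0.75598

Final: 0.75598


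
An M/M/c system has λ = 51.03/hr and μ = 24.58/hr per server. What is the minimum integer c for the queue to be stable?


Stability requires cμ > λ ⇔ c > λ/μ.
λ/μ = 51.03/24.58 = 2.0761
Minimum integer c = ⌊2.0761⌋ + 1 = 3
Check: 3·24.58 = 73.74 > 51.03, while 2·24.58 = 49.16 ≤ 51.03

Final: 3 servers


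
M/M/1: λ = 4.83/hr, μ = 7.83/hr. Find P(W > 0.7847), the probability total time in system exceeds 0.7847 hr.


W ~ Exponential(μ−λ) for M/M/1.
μ − λ = 7.83 − 4.83 = 3.0000
P(W > t) = e^{−(μ−λ)t} = e^{−2.3541} = 0.094979

Final: 0.094979


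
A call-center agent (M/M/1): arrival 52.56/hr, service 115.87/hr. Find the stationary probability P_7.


ρ = 52.56/115.87 = 0.4536
P_n = (1−ρ)·ρ^n = (1 − 0.4536)·0.4536^7 = 0.5464·0.003952 = 0.002159

Final: 0.002159


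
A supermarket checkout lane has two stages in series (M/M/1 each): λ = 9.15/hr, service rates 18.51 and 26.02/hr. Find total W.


Each node sees arrival rate λ = 9.15/hr (tandem ⇒ throughput preserved).
W₁ = 1/(μ₁−λ) = 1/(18.51−9.15) = 0.10684 hr
W₂ = 1/(μ₂−λ) = 1/(26.02−9.15) = 0.05928 hr
W_total = W₁ + W₂ = 0.10684 + 0.05928 = 0.16611 hr

Final: 0.16611 hr


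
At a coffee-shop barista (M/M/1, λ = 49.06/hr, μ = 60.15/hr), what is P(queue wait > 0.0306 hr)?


ρ = 49.06/60.15 = 0.8156
P(Wq > t) = ρ·e^{−(μ−λ)t} = 0.8156·e^{−0.3394}
= 0.8156·0.712230 = 0.580915

Final: 0.580915


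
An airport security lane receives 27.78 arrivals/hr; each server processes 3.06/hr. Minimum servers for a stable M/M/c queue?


Stability requires cμ > λ ⇔ c > λ/μ.
λ/μ = 27.78/3.06 = 9.0784
Minimum integer c = ⌊9.0784⌋ + 1 = 10
Check: 10·3.06 = 30.60 > 27.78, while 9·3.06 = 27.54 ≤ 27.78

Final: 10 servers


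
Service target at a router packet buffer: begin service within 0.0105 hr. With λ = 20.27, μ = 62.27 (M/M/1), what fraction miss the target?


ρ = 20.27/62.27 = 0.3255
P(Wq > t) = ρ·e^{−(μ−λ)t} = 0.3255·e^{−0.4410}
= 0.3255·0.643393 = 0.209436

Final: 0.209436


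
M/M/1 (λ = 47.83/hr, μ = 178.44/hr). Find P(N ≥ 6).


ρ = 47.83/178.44 = 0.2680
P(N ≥ n) = ρ^n = 0.2680^6 = 0.0003709

Final: 0.0003709


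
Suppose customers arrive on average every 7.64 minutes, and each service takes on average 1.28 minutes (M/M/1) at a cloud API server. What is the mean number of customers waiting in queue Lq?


λ = 60/7.64 = 7.8534 /hr
μ = 60/1.28 = 46.8750 /hr
ρ = λ/μ = 7.8534/46.8750 = 0.1675
Lq = ρ²/(1−ρ) = 0.02807/0.8325 = 0.03372

Final: 0.03372


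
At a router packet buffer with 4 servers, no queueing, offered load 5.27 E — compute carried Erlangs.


B(4,5.27) = 0.419080 (Erlang-B)
Carried load = a(1 − B) = 5.27·(1 − 0.419080) = 5.27·0.580920 = 3.0614 E

Final: 3.0614 Erlangs


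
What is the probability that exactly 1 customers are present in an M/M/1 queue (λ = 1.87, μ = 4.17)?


ρ = 1.87/4.17 = 0.4484
P_n = (1−ρ)·ρ^n = (1 − 0.4484)·0.4484^1 = 0.5516·0.448441 = 0.247342

Final: 0.247342


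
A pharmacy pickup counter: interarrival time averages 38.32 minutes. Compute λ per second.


λ = 1/(interarrival time) in consistent units.
1 second = 0.0166667 min, so λ = 0.0166667/38.32 = 0.0004349 per second

Final: 0.0004349 /sec


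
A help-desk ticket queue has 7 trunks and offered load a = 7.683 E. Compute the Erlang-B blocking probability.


B(c,a) = (a^c/c!) / Σ_{k=0}^{c} a^k/k!
a^7/7! = 313.534471
Σ terms (k=0..7): 1.00000 + 7.68300 + 29.51424 + 75.58598 + 145.18177 + 223.08631 + 285.66202 + 313.53447 = 1081.247797
B = 313.534471/1081.247797 = 0.289975

Final: 0.289975


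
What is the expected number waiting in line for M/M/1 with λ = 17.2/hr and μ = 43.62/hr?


ρ = 17.2/43.62 = 0.3943
Lq = ρ²/(1−ρ) = 0.1555/0.6057 = 0.2567

Final: 0.2567


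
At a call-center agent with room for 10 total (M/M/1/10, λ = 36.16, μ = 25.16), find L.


ρ = 36.16/25.16 = 1.4372
L = ρ[1 − (K+1)ρ^K + Kρ^(K+1)] / [(1−ρ)(1−ρ^(K+1))]
Numerator: 1.4372·(1 − 11·37.599135 + 10·54.037548) = 183.652845
Denominator: (-0.4372)·(-53.037548) = 23.188117
L = 183.652845/23.188117 = 7.9201

Final: 7.9201


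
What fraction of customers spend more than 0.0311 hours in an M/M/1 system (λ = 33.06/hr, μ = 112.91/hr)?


W ~ Exponential(μ−λ) for M/M/1.
μ − λ = 112.91 − 33.06 = 79.8500
P(W > t) = e^{−(μ−λ)t} = e^{−2.4833} = 0.083464

Final: 0.083464


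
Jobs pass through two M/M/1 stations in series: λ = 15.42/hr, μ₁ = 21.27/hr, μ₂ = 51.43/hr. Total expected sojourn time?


Each node sees arrival rate λ = 15.42/hr (tandem ⇒ throughput preserved).
W₁ = 1/(μ₁−λ) = 1/(21.27−15.42) = 0.17094 hr
W₂ = 1/(μ₂−λ) = 1/(51.43−15.42) = 0.02777 hr
W_total = W₁ + W₂ = 0.17094 + 0.02777 = 0.19871 hr

Final: 0.19871 hr


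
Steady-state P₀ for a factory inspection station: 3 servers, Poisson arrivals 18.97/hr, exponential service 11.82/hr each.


a = λ/μ = 18.97/11.82 = 1.6049; ρ = a/c = 0.5350
Σ_{k=0}^{2} a^k/k! (terms k=0..2) = 1.00000 + 1.60491 + 1.28786 = 3.89277
Tail: a^3/(3!(1−ρ)) = 4.13380/(6·0.4650) = 1.48155
P₀ = 1/(3.89277 + 1.48155) = 1/5.37432 = 0.186070

Final: 0.186070


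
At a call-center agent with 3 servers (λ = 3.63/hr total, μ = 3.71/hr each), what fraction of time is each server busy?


ρ = λ/(cμ) = 3.63/(3·3.71) = 3.63/11.13 = 0.3261

Final: 0.3261


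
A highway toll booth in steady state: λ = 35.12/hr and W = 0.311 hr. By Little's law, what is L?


L = λW = 35.12·0.311 = 10.9223

Final: 10.9223


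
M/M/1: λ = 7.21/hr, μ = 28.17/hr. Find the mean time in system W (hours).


W = 1/(μ−λ) = 1/(28.17 − 7.21) = 1/20.96 = 0.04771 hr

Final: 0.04771 hr


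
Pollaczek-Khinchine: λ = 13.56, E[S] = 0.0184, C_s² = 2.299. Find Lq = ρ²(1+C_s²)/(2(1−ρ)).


ρ = λ·E[S] = 13.56·0.0184 = 0.2495
Lq = ρ²(1+C_s²)/(2(1−ρ)) = 0.06225·(1+2.299)/(2·0.7505)
= 0.06225·3.2990/1.5010 = 0.13682

Final: 0.13682


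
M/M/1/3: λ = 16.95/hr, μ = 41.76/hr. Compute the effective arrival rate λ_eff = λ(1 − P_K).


ρ = 0.4059; P_K = (1−ρ)ρ^3/(1−ρ^4) = 0.040836
λ_eff = λ(1 − P_K) = 16.95·(1 − 0.040836) = 16.95·0.959164 = 16.2578 /hr

Final: 16.2578 /hr


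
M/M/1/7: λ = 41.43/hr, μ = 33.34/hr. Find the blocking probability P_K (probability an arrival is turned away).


ρ = λ/μ = 41.43/33.34 = 1.2427
P_K = (1−ρ)ρ^K/(1−ρ^(K+1)) = (-0.2427·4.575572)/(1 − 5.685841)
= -1.110269/-4.685841 = 0.236941

Final: 0.236941


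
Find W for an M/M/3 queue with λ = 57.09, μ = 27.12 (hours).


a = 2.1051; ρ = 0.7017; P₀ = 0.094942
Lq = P₀·a^c·ρ/(c!(1−ρ)²) = 1.16399
Wq = Lq/λ = 1.16399/57.09 = 0.02039 hr
W = Wq + 1/μ = 0.02039 + 0.03687 = 0.05726 hr

Final: 0.05726 hr


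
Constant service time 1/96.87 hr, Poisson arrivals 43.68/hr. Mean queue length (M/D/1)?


ρ = 43.68/96.87 = 0.4509
M/D/1: Lq = ρ²/(2(1−ρ)) = 0.2033/(2·0.5491) = 0.18515

Final: 0.18515


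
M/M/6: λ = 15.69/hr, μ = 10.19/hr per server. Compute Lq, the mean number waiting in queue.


a = λ/μ = 1.5397; ρ = a/6 = 0.2566
P₀ = 0.214373
Lq = P₀·a^c·ρ / (c!·(1−ρ)²) = 0.214373·13.32578·0.2566/(720·0.55261)
= 0.001843

Final: 0.001843


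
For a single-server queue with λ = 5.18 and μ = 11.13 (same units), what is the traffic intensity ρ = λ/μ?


ρ = λ/μ = 5.18/11.13 = 0.4654

Final: 0.4654


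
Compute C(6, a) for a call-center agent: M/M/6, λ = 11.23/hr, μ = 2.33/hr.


a = λ/μ = 4.8197; ρ = a/6 = 0.8033
P₀ = 0.005926 (from M/M/c formula)
C(c,a) = [a^c/(c!(1−ρ))]·P₀ = [12535.53897/(720·0.1967)]·0.005926
= 88.50850·0.005926 = 0.524457

Final: 0.524457


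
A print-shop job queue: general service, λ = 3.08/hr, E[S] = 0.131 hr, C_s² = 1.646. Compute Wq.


ρ = λ·E[S] = 3.08·0.131 = 0.4035
E[S²] = E[S]²(1+C_s²) = 0.131²·(1+1.646) = 0.045408
Wq = λ·E[S²]/(2(1−ρ)) = 3.08·0.045408/(2·0.5965) = 0.11723 hr

Final: 0.11723 hr


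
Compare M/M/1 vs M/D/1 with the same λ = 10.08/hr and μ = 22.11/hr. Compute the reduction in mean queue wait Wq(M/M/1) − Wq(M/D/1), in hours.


ρ = 10.08/22.11 = 0.4559
Wq(M/M/1) = ρ/(μ−λ) = 0.4559/12.03 = 0.03790 hr
Wq(M/D/1) = ρ/(2(μ−λ)) = 0.01895 hr
Savings = 0.03790 − 0.01895 = 0.01895 hr

Final: 0.01895 hr


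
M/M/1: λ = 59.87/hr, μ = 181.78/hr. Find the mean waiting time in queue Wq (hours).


ρ = 59.87/181.78 = 0.3294
Wq = ρ/(μ−λ) = 0.3294/(181.78 − 59.87) = 0.3294/121.91 = 0.002702 hr

Final: 0.002702 hr


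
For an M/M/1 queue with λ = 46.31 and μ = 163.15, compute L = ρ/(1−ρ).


ρ = λ/μ = 46.31/163.15 = 0.2838
L = ρ/(1−ρ) = 0.2838/(1 − 0.2838) = 0.2838/0.7162 = 0.3964

Final: 0.3964


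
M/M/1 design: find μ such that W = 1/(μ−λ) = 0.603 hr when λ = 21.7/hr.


W = 1/(μ−λ) ⇒ μ − λ = 1/W = 1/0.603 = 1.6584
μ = λ + 1/W = 21.7 + 1.6584 = 23.3584 per hr

Final: 23.3584 /hr


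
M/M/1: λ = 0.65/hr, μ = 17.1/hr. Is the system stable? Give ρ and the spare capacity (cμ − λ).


Total capacity cμ = 1·17.1 = 17.10/hr
ρ = λ/(cμ) = 0.65/17.10 = 0.03801
Stable ⇔ ρ < 1: YES
Spare capacity = cμ − λ = 17.10 − 0.65 = 16.45/hr

Final: ρ = 0.03801; stable; margin = 16.45/hr


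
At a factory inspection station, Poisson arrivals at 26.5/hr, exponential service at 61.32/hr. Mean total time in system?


W = 1/(μ−λ) = 1/(61.32 − 26.5) = 1/34.82 = 0.02872 hr

Final: 0.02872 hr


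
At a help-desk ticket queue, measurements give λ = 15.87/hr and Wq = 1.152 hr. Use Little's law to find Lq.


Lq = λWq = 15.87·1.152 = 18.2822

Final: 18.2822


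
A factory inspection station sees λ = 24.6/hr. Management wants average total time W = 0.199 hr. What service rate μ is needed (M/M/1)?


W = 1/(μ−λ) ⇒ μ − λ = 1/W = 1/0.199 = 5.0251
μ = λ + 1/W = 24.6 + 5.0251 = 29.6251 per hr

Final: 29.6251 /hr
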